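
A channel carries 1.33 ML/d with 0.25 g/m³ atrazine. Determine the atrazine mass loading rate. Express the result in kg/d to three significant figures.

1.33 ML/d = 0.01539 m³/s.
Mass flux = Q·C = 0.01539 m³/s × 0.25 g/m³ = 0.003848 g/s.
= 0.003848 g/s × 86.4 = 0.3325 kg/d.

0.333 kg/d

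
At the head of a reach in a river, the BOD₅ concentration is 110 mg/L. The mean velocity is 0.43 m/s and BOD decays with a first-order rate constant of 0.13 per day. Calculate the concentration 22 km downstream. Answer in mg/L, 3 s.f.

102 mg/L

Travel time t = 22 km / 0.43 m/s = 2.2e+04/0.43 = 5.116e+04 s = 0.5922 d.
First-order decay: C = 110·exp(−0.13·0.5922) = 110·0.9259 = 101.8 mg/L.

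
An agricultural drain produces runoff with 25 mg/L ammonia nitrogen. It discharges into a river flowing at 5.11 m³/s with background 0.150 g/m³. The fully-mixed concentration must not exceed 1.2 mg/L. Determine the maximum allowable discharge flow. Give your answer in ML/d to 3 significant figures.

Mass balance at complete mixing: C_std·(Q_w + Q_r) = Q_w·C_e + Q_r·C_b.
Rearranging, Q_w = Q_r·(C_std − C_b)/(C_e − C_std) = 5.11·(1.2 − 0.15) / (25 − 1.2) = 0.2254 m³/s.
= 19.48 ML/d.

19.5 ML/d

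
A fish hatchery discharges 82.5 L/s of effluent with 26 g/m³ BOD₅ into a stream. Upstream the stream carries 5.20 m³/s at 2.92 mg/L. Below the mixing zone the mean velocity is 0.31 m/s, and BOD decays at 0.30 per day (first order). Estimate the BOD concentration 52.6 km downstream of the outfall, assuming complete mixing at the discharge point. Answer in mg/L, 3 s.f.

1.82 mg/L

82.5 L/s = 0.0825 m³/s.
After complete mixing, C₀ = (0.0825·26 + 5.2·2.92) / 5.282 = 3.28 mg/L.
Travel time t = 5.26e+04 m / 0.31 m/s = 1.697e+05 s = 1.964 d.
C = 3.28·exp(−0.30·1.964) = 3.28·0.5548 = 1.82 mg/L.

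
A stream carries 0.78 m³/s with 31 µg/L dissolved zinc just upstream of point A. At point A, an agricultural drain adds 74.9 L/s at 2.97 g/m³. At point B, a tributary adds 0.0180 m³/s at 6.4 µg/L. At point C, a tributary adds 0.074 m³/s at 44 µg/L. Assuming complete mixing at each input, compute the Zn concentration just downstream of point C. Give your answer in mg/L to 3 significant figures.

0.264 mg/L

31 µg/L = 0.031 mg/L.
74.9 L/s = 0.0749 m³/s.
After input A: C = (0.78·0.031 + 0.0749·2.97) / 0.8549 = 0.2885 mg/L.
6.4 µg/L = 0.0064 mg/L.
After input B: C = (0.8549·0.2885 + 0.018·0.0064) / 0.8729 = 0.2827 mg/L.
44 µg/L = 0.044 mg/L.
After input C: C = (0.8729·0.2827 + 0.074·0.044) / 0.9469 = 0.264 mg/L.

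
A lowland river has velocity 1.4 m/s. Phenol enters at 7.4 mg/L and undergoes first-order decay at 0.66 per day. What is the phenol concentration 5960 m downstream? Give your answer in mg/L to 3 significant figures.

7.16 mg/L

Travel time t = 5960 m / 1.4 m/s = 5960/1.4 = 4257 s = 0.04927 d.
First-order decay: C = 7.4·exp(−0.66·0.04927) = 7.4·0.968 = 7.163 mg/L.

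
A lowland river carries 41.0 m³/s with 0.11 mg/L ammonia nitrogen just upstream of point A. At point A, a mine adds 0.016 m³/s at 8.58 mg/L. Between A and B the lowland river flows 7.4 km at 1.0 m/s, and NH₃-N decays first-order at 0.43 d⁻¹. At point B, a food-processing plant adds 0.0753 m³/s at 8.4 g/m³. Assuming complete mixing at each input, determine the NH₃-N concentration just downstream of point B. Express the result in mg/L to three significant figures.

After input A: C = (41·0.11 + 0.016·8.58) / 41.02 = 0.1133 mg/L.
Over the 7.4 km reach to input B (t = 7400 s = 0.08565 d), decay gives C = 0.1133·exp(−0.43·0.08565) = 0.1092 mg/L.
After input B: C = (41.02·0.1092 + 0.0753·8.4) / 41.09 = 0.1244 mg/L.

0.124 mg/L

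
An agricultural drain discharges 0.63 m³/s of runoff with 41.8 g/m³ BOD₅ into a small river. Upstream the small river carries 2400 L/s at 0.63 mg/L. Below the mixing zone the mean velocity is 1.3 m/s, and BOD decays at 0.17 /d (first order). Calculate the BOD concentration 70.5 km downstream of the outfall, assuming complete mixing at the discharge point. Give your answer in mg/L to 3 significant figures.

8.26 mg/L

2400 L/s = 2.4 m³/s.
After complete mixing, C₀ = (0.63·41.8 + 2.4·0.63) / 3.03 = 9.19 mg/L.
Travel time t = 7.05e+04 m / 1.3 m/s = 5.423e+04 s = 0.6277 d.
C = 9.19·exp(−0.17·0.6277) = 9.19·0.8988 = 8.26 mg/L.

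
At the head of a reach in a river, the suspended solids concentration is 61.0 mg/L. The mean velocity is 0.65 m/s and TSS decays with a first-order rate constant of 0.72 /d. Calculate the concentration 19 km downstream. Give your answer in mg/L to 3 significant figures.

47.8 mg/L

Travel time t = 19 km / 0.65 m/s = 1.9e+04/0.65 = 2.923e+04 s = 0.3383 d.
First-order decay: C = 61.0·exp(−0.72·0.3383) = 61.0·0.7838 = 47.81 mg/L.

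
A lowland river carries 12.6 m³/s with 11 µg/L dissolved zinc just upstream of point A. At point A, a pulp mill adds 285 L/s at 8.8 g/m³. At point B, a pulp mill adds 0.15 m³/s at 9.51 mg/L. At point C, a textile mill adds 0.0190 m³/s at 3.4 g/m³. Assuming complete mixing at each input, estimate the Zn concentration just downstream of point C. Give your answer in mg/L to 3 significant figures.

0.317 mg/L

11 µg/L = 0.011 mg/L.
285 L/s = 0.285 m³/s.
After input A: C = (12.6·0.011 + 0.285·8.8) / 12.88 = 0.2054 mg/L.
After input B: C = (12.88·0.2054 + 0.15·9.51) / 13.04 = 0.3125 mg/L.
After input C: C = (13.04·0.3125 + 0.019·3.4) / 13.05 = 0.317 mg/L.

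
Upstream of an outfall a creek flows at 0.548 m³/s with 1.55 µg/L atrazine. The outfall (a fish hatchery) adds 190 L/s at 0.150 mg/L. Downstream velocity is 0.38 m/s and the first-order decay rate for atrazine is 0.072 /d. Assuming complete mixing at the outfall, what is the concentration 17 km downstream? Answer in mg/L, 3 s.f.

0.0383 mg/L

190 L/s = 0.19 m³/s.
1.55 µg/L = 0.00155 mg/L.
After complete mixing, C₀ = (0.19·0.15 + 0.548·0.00155) / 0.738 = 0.03977 mg/L.
Travel time t = 1.7e+04 m / 0.38 m/s = 4.474e+04 s = 0.5178 d.
C = 0.03977·exp(−0.072·0.5178) = 0.03977·0.9634 = 0.03831 mg/L.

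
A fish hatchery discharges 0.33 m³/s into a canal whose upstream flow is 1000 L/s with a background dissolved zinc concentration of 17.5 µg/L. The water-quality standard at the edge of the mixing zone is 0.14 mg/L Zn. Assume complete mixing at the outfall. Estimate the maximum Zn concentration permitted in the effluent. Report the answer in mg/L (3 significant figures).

0.511 mg/L

1000 L/s = 1 m³/s.
17.5 µg/L = 0.0175 mg/L.
Mass balance: 0.14·1.33 = 0.33·Cₑ + 1·0.0175.
Cₑ = (0.1862 − 0.0175) / 0.33 = 0.5112 mg/L.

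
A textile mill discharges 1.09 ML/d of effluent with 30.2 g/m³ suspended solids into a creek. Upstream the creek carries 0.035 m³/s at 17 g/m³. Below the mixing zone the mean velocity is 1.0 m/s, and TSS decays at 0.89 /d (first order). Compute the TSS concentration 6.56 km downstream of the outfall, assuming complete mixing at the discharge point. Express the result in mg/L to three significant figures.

19.2 mg/L

1.09 ML/d = 0.01262 m³/s.
After complete mixing, C₀ = (0.01262·30.2 + 0.035·17) / 0.04762 = 20.5 mg/L.
Travel time t = 6560 m / 1.0 m/s = 6560 s = 0.07593 d.
C = 20.5·exp(−0.89·0.07593) = 20.5·0.9347 = 19.16 mg/L.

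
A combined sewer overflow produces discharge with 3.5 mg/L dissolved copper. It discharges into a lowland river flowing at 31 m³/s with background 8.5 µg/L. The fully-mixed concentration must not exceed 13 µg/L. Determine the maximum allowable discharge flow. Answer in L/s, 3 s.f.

40.0 L/s

8.5 µg/L = 0.0085 mg/L.
13 µg/L = 0.013 mg/L.
Mass balance at complete mixing: C_std·(Q_w + Q_r) = Q_w·C_e + Q_r·C_b.
Rearranging, Q_w = Q_r·(C_std − C_b)/(C_e − C_std) = 31·(0.013 − 0.0085) / (3.5 − 0.013) = 0.04001 m³/s.
= 40.01 L/s.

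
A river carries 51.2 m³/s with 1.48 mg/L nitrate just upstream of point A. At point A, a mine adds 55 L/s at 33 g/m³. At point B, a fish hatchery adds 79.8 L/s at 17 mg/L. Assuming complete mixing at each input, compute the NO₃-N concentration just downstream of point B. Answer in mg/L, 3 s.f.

55 L/s = 0.055 m³/s.
After input A: C = (51.2·1.48 + 0.055·33) / 51.26 = 1.514 mg/L.
79.8 L/s = 0.0798 m³/s.
After input B: C = (51.26·1.514 + 0.0798·17) / 51.33 = 1.538 mg/L.

1.54 mg/L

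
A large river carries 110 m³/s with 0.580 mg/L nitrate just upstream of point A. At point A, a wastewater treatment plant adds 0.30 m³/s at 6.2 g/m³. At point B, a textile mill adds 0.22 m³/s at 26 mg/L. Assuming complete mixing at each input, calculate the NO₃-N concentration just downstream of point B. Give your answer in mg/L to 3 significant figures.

After input A: C = (110·0.58 + 0.3·6.2) / 110.3 = 0.5953 mg/L.
After input B: C = (110.3·0.5953 + 0.22·26) / 110.5 = 0.6459 mg/L.

0.646 mg/L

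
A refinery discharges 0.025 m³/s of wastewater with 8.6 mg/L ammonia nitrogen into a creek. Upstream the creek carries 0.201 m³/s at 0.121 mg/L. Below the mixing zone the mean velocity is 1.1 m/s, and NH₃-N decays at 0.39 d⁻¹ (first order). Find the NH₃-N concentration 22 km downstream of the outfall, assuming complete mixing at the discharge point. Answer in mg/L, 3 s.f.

After complete mixing, C₀ = (0.025·8.6 + 0.201·0.121) / 0.226 = 1.059 mg/L.
Travel time t = 2.2e+04 m / 1.1 m/s = 2e+04 s = 0.2315 d.
C = 1.059·exp(−0.39·0.2315) = 1.059·0.9137 = 0.9675 mg/L.

0.968 mg/L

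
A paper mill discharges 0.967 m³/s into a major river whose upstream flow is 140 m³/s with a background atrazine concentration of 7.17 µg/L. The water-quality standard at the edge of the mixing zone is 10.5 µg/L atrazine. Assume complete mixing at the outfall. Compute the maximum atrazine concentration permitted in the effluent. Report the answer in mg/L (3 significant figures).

7.17 µg/L = 0.00717 mg/L.
10.5 µg/L = 0.0105 mg/L.
Mass balance: 0.0105·141 = 0.967·Cₑ + 140·0.00717.
Cₑ = (1.48 − 1.004) / 0.967 = 0.4926 mg/L.

0.493 mg/L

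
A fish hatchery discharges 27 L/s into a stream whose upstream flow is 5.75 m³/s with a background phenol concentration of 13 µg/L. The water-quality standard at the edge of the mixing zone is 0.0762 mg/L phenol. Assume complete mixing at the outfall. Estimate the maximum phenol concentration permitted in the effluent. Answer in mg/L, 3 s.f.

13.5 mg/L

27 L/s = 0.027 m³/s.
13 µg/L = 0.013 mg/L.
Mass balance: 0.0762·5.777 = 0.027·Cₑ + 5.75·0.013.
Cₑ = (0.4402 − 0.07475) / 0.027 = 13.54 mg/L.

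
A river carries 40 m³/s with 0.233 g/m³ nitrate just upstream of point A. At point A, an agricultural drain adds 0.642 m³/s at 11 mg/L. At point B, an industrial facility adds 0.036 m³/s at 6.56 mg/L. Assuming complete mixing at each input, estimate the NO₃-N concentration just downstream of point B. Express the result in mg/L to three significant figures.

0.409 mg/L

After input A: C = (40·0.233 + 0.642·11) / 40.64 = 0.4031 mg/L.
After input B: C = (40.64·0.4031 + 0.036·6.56) / 40.68 = 0.4085 mg/L.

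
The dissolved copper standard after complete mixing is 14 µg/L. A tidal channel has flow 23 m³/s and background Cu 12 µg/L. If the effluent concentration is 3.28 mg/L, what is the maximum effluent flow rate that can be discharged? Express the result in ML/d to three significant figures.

1.22 ML/d

12 µg/L = 0.012 mg/L.
14 µg/L = 0.014 mg/L.
Mass balance at complete mixing: C_std·(Q_w + Q_r) = Q_w·C_e + Q_r·C_b.
Rearranging, Q_w = Q_r·(C_std − C_b)/(C_e − C_std) = 23·(0.014 − 0.012) / (3.28 − 0.014) = 0.01408 m³/s.
= 1.217 ML/d.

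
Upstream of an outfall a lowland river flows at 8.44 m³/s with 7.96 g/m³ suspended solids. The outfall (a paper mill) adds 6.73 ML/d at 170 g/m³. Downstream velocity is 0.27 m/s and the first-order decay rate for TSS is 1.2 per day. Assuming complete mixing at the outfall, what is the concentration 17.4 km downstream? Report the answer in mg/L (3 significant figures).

3.86 mg/L

6.73 ML/d = 0.07789 m³/s.
After complete mixing, C₀ = (0.07789·170 + 8.44·7.96) / 8.518 = 9.442 mg/L.
Travel time t = 1.74e+04 m / 0.27 m/s = 6.444e+04 s = 0.7459 d.
C = 9.442·exp(−1.2·0.7459) = 9.442·0.4086 = 3.858 mg/L.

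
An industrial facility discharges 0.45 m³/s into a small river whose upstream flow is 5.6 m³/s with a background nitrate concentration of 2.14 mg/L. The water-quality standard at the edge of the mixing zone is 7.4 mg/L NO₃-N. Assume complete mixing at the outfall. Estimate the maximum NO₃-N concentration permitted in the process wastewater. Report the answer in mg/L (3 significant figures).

72.9 mg/L

Mass balance: 7.4·6.05 = 0.45·Cₑ + 5.6·2.14.
Cₑ = (44.77 − 11.98) / 0.45 = 72.86 mg/L.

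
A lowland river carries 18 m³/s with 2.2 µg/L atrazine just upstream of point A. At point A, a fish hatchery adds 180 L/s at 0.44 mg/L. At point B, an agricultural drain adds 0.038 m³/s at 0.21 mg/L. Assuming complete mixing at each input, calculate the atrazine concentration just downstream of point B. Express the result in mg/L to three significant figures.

0.00696 mg/L

2.2 µg/L = 0.0022 mg/L.
180 L/s = 0.18 m³/s.
After input A: C = (18·0.0022 + 0.18·0.44) / 18.18 = 0.006535 mg/L.
After input B: C = (18.18·0.006535 + 0.038·0.21) / 18.22 = 0.006959 mg/L.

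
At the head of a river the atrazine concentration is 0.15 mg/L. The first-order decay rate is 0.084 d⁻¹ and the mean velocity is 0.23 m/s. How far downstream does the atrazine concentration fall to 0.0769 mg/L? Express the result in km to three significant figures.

158 km

From C = C₀·e^(−kt), t = ln(C₀/C)/k = ln(0.15/0.0769)/0.084 = 0.6681/0.084 = 7.954 d.
Distance = v·t = 0.23 m/s × 6.872e+05 s = 1.581e+05 m = 158.1 km.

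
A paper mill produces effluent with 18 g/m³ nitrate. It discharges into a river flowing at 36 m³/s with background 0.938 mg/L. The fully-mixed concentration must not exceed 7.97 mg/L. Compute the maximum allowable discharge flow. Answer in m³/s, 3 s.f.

25.2 m³/s

Mass balance at complete mixing: C_std·(Q_w + Q_r) = Q_w·C_e + Q_r·C_b.
Rearranging, Q_w = Q_r·(C_std − C_b)/(C_e − C_std) = 36·(7.97 − 0.938) / (18 − 7.97) = 25.24 m³/s.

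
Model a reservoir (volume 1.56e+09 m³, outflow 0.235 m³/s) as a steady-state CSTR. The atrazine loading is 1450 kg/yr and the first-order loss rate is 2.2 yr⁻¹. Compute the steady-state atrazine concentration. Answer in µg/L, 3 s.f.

Outflow Q = 0.235 m³/s × 3.156e+07 s/yr = 7.416e+06 m³/yr.
Steady-state CSTR mass balance: W = Q·C + k·V·C, so C = W/(Q + kV).
Q + kV = 7.416e+06 + 2.2·1.56e+09 = 3.439e+09 m³/yr.
C = 1450/3.439e+09 = 4.216e-07 kg/m³ = 0.0004216 mg/L = 0.4216 µg/L.

0.422 µg/L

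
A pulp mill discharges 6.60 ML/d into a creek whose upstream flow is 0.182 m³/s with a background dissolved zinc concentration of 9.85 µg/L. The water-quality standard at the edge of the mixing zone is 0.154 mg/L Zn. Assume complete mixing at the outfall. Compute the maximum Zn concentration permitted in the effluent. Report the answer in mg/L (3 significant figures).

6.60 ML/d = 0.07639 m³/s.
9.85 µg/L = 0.00985 mg/L.
Mass balance: 0.154·0.2584 = 0.07639·Cₑ + 0.182·0.00985.
Cₑ = (0.03979 − 0.001793) / 0.07639 = 0.4974 mg/L.

0.497 mg/L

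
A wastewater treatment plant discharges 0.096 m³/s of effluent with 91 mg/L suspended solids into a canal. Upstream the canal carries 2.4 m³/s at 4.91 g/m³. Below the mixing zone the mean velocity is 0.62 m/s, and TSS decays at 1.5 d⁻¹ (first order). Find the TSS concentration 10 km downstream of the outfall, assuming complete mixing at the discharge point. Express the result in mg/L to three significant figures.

6.21 mg/L

After complete mixing, C₀ = (0.096·91 + 2.4·4.91) / 2.496 = 8.221 mg/L.
Travel time t = 1e+04 m / 0.62 m/s = 1.613e+04 s = 0.1867 d.
C = 8.221·exp(−1.5·0.1867) = 8.221·0.7558 = 6.213 mg/L.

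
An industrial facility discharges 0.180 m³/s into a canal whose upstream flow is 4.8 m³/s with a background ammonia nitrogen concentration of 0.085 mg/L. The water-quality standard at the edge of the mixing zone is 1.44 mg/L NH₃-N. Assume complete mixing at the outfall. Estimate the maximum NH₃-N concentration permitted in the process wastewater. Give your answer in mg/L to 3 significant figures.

Mass balance: 1.44·4.98 = 0.18·Cₑ + 4.8·0.085.
Cₑ = (7.171 − 0.408) / 0.18 = 37.57 mg/L.

37.6 mg/L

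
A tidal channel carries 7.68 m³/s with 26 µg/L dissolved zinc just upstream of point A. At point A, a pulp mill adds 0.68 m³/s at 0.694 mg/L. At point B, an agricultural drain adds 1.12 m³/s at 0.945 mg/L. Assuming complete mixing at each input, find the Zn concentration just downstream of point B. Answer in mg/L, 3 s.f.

0.182 mg/L

26 µg/L = 0.026 mg/L.
After input A: C = (7.68·0.026 + 0.68·0.694) / 8.36 = 0.08033 mg/L.
After input B: C = (8.36·0.08033 + 1.12·0.945) / 9.48 = 0.1825 mg/L.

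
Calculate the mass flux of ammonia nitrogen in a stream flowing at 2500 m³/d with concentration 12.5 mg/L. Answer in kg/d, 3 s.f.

31.3 kg/d

2500 m³/d = 0.02894 m³/s.
Mass flux = Q·C = 0.02894 m³/s × 12.5 g/m³ = 0.3617 g/s.
= 0.3617 g/s × 86.4 = 31.25 kg/d.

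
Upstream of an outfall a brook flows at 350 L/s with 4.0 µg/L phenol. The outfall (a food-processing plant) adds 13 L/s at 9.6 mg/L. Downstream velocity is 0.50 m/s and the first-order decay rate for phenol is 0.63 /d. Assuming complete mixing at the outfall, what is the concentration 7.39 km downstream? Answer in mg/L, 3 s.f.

0.312 mg/L

13 L/s = 0.013 m³/s.
350 L/s = 0.35 m³/s.
4.0 µg/L = 0.004 mg/L.
After complete mixing, C₀ = (0.013·9.6 + 0.35·0.004) / 0.363 = 0.3477 mg/L.
Travel time t = 7390 m / 0.50 m/s = 1.478e+04 s = 0.1711 d.
C = 0.3477·exp(−0.63·0.1711) = 0.3477·0.8978 = 0.3121 mg/L.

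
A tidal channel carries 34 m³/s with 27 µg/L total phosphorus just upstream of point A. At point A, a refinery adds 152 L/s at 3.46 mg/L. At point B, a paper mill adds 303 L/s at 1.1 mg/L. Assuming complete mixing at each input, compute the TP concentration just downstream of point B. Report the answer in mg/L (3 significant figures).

27 µg/L = 0.027 mg/L.
152 L/s = 0.152 m³/s.
After input A: C = (34·0.027 + 0.152·3.46) / 34.15 = 0.04228 mg/L.
303 L/s = 0.303 m³/s.
After input B: C = (34.15·0.04228 + 0.303·1.1) / 34.45 = 0.05158 mg/L.

0.0516 mg/L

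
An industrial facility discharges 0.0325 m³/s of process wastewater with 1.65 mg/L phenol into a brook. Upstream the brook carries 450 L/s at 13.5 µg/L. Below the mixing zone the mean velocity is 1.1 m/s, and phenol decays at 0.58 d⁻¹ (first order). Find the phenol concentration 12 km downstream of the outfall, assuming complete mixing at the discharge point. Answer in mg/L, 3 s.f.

450 L/s = 0.45 m³/s.
13.5 µg/L = 0.0135 mg/L.
After complete mixing, C₀ = (0.0325·1.65 + 0.45·0.0135) / 0.4825 = 0.1237 mg/L.
Travel time t = 1.2e+04 m / 1.1 m/s = 1.091e+04 s = 0.1263 d.
C = 0.1237·exp(−0.58·0.1263) = 0.1237·0.9294 = 0.115 mg/L.

0.115 mg/L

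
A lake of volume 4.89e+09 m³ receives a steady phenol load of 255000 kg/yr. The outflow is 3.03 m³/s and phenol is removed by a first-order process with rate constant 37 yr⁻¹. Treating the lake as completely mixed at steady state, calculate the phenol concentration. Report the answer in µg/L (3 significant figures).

Outflow Q = 3.03 m³/s × 3.156e+07 s/yr = 9.562e+07 m³/yr.
Steady-state CSTR mass balance: W = Q·C + k·V·C, so C = W/(Q + kV).
Q + kV = 9.562e+07 + 37·4.89e+09 = 1.81e+11 m³/yr.
C = 255000/1.81e+11 = 1.409e-06 kg/m³ = 0.001409 mg/L = 1.409 µg/L.

1.41 µg/L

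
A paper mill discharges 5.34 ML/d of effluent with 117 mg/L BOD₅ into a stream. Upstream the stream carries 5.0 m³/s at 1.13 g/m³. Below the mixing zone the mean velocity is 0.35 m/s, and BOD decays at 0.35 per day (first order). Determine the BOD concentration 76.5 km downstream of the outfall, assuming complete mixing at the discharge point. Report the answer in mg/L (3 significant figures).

5.34 ML/d = 0.06181 m³/s.
After complete mixing, C₀ = (0.06181·117 + 5·1.13) / 5.062 = 2.545 mg/L.
Travel time t = 7.65e+04 m / 0.35 m/s = 2.186e+05 s = 2.53 d.
C = 2.545·exp(−0.35·2.53) = 2.545·0.4125 = 1.05 mg/L.

1.05 mg/L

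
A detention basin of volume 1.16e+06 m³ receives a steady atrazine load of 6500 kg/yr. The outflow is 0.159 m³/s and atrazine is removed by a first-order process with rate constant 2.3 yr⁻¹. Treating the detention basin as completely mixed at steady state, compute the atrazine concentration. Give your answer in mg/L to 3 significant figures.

Outflow Q = 0.159 m³/s × 3.156e+07 s/yr = 5.018e+06 m³/yr.
Steady-state CSTR mass balance: W = Q·C + k·V·C, so C = W/(Q + kV).
Q + kV = 5.018e+06 + 2.3·1.16e+06 = 7.686e+06 m³/yr.
C = 6500/7.686e+06 = 0.0008457 kg/m³ = 0.8457 mg/L.

0.846 mg/L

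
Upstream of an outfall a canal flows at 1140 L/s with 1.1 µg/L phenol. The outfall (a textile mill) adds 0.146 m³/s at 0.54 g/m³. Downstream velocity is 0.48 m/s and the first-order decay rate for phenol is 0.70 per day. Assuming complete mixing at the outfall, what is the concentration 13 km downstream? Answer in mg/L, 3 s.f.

1140 L/s = 1.14 m³/s.
1.1 µg/L = 0.0011 mg/L.
After complete mixing, C₀ = (0.146·0.54 + 1.14·0.0011) / 1.286 = 0.06228 mg/L.
Travel time t = 1.3e+04 m / 0.48 m/s = 2.708e+04 s = 0.3135 d.
C = 0.06228·exp(−0.70·0.3135) = 0.06228·0.803 = 0.05001 mg/L.

0.0500 mg/L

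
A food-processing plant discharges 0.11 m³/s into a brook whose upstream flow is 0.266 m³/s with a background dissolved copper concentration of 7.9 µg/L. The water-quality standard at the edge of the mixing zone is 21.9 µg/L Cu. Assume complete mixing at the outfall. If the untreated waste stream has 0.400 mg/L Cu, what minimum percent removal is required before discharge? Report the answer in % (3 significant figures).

7.9 µg/L = 0.0079 mg/L.
21.9 µg/L = 0.0219 mg/L.
Mass balance: 0.0219·0.376 = 0.11·Cₑ + 0.266·0.0079.
Cₑ = (0.008234 − 0.002101) / 0.11 = 0.05575 mg/L.
Required removal = 1 − 0.05575/0.400 = 86.06 %.

86.1 %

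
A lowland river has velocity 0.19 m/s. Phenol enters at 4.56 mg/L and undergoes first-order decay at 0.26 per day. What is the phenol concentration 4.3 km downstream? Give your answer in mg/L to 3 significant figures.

4.26 mg/L

Travel time t = 4.3 km / 0.19 m/s = 4300/0.19 = 2.263e+04 s = 0.2619 d.
First-order decay: C = 4.56·exp(−0.26·0.2619) = 4.56·0.9342 = 4.26 mg/L.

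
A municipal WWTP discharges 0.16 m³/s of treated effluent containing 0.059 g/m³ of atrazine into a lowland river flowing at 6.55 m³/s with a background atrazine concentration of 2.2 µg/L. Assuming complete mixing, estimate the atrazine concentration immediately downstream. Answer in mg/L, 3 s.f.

2.2 µg/L = 0.0022 mg/L.
Conservation of mass across the mixing zone: C = (0.16·0.059 + 6.55·0.0022) / (0.16 + 6.55) = 0.02385/6.71 = 0.003554 mg/L.

0.00355 mg/L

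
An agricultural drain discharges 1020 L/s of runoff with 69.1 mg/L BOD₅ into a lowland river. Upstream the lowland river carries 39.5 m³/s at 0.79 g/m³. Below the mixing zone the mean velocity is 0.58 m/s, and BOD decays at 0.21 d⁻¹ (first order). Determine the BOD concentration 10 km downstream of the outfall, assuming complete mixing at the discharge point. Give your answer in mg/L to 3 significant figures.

1020 L/s = 1.02 m³/s.
After complete mixing, C₀ = (1.02·69.1 + 39.5·0.79) / 40.52 = 2.51 mg/L.
Travel time t = 1e+04 m / 0.58 m/s = 1.724e+04 s = 0.1996 d.
C = 2.51·exp(−0.21·0.1996) = 2.51·0.959 = 2.407 mg/L.

2.41 mg/L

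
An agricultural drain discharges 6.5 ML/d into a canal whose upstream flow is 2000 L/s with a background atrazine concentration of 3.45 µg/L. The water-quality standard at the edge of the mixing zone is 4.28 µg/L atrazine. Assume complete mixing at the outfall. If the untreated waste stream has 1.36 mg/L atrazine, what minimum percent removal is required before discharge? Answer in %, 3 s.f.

98.1 %

6.5 ML/d = 0.07523 m³/s.
2000 L/s = 2 m³/s.
3.45 µg/L = 0.00345 mg/L.
4.28 µg/L = 0.00428 mg/L.
Mass balance: 0.00428·2.075 = 0.07523·Cₑ + 2·0.00345.
Cₑ = (0.008882 − 0.0069) / 0.07523 = 0.02635 mg/L.
Required removal = 1 − 0.02635/1.36 = 98.06 %.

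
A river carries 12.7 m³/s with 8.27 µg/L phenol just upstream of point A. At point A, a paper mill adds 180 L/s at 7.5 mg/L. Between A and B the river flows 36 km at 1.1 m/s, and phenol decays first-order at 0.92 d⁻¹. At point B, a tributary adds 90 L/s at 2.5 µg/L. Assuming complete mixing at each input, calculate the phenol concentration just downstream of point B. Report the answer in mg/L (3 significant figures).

8.27 µg/L = 0.00827 mg/L.
180 L/s = 0.18 m³/s.
After input A: C = (12.7·0.00827 + 0.18·7.5) / 12.88 = 0.113 mg/L.
Over the 36 km reach to input B (t = 3.273e+04 s = 0.3788 d), decay gives C = 0.113·exp(−0.92·0.3788) = 0.07973 mg/L.
90 L/s = 0.09 m³/s.
2.5 µg/L = 0.0025 mg/L.
After input B: C = (12.88·0.07973 + 0.09·0.0025) / 12.97 = 0.07919 mg/L.

0.0792 mg/L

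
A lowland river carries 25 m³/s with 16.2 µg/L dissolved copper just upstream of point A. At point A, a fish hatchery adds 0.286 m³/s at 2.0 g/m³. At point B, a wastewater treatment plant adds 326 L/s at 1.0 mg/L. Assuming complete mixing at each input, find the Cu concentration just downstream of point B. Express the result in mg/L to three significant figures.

16.2 µg/L = 0.0162 mg/L.
After input A: C = (25·0.0162 + 0.286·2) / 25.29 = 0.03864 mg/L.
326 L/s = 0.326 m³/s.
After input B: C = (25.29·0.03864 + 0.326·1) / 25.61 = 0.05087 mg/L.

0.0509 mg/L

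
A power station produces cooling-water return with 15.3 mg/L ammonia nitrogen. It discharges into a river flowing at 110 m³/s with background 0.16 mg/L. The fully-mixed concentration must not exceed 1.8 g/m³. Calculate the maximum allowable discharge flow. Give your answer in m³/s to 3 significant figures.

Mass balance at complete mixing: C_std·(Q_w + Q_r) = Q_w·C_e + Q_r·C_b.
Rearranging, Q_w = Q_r·(C_std − C_b)/(C_e − C_std) = 110·(1.8 − 0.16) / (15.3 − 1.8) = 13.36 m³/s.

13.4 m³/s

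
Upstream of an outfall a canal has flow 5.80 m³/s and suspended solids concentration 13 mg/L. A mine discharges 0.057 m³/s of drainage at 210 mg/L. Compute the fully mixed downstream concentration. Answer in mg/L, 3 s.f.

By mass balance at complete mixing, C = (0.057·210 + 5.8·13) / (0.057 + 5.8) = 87.37/5.857 = 14.92 mg/L.

14.9 mg/L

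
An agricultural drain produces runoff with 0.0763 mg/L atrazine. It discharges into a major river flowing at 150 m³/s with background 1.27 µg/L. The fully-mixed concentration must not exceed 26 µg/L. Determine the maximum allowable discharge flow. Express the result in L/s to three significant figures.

73700 L/s

1.27 µg/L = 0.00127 mg/L.
26 µg/L = 0.026 mg/L.
Mass balance at complete mixing: C_std·(Q_w + Q_r) = Q_w·C_e + Q_r·C_b.
Rearranging, Q_w = Q_r·(C_std − C_b)/(C_e − C_std) = 150·(0.026 − 0.00127) / (0.0763 − 0.026) = 73.75 m³/s.
= 7.375e+04 L/s.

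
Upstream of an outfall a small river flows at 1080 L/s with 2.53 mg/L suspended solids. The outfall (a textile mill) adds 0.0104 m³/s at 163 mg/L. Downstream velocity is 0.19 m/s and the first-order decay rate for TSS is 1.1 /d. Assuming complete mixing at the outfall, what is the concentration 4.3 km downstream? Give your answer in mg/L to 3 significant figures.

1080 L/s = 1.08 m³/s.
After complete mixing, C₀ = (0.0104·163 + 1.08·2.53) / 1.09 = 4.061 mg/L.
Travel time t = 4300 m / 0.19 m/s = 2.263e+04 s = 0.2619 d.
C = 4.061·exp(−1.1·0.2619) = 4.061·0.7497 = 3.044 mg/L.

3.04 mg/L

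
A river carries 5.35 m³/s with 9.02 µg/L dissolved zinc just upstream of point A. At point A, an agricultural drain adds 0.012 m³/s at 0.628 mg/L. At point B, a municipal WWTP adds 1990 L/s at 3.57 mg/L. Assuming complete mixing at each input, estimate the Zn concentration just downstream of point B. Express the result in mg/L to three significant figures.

0.974 mg/L

9.02 µg/L = 0.00902 mg/L.
After input A: C = (5.35·0.00902 + 0.012·0.628) / 5.362 = 0.01041 mg/L.
1990 L/s = 1.99 m³/s.
After input B: C = (5.362·0.01041 + 1.99·3.57) / 7.352 = 0.9739 mg/L.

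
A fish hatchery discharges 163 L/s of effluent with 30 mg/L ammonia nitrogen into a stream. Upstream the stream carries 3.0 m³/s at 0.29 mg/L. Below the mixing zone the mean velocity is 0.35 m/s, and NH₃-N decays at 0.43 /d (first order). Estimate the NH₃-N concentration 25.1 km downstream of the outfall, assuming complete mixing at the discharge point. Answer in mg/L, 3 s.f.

163 L/s = 0.163 m³/s.
After complete mixing, C₀ = (0.163·30 + 3·0.29) / 3.163 = 1.821 mg/L.
Travel time t = 2.51e+04 m / 0.35 m/s = 7.171e+04 s = 0.83 d.
C = 1.821·exp(−0.43·0.83) = 1.821·0.6998 = 1.274 mg/L.

1.27 mg/L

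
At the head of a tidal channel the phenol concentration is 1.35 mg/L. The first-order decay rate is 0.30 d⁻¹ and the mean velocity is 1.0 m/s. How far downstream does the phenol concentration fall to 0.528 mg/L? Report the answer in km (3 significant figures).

270 km

From C = C₀·e^(−kt), t = ln(C₀/C)/k = ln(1.35/0.528)/0.30 = 0.9388/0.30 = 3.129 d.
Distance = v·t = 1.0 m/s × 2.704e+05 s = 2.704e+05 m = 270.4 km.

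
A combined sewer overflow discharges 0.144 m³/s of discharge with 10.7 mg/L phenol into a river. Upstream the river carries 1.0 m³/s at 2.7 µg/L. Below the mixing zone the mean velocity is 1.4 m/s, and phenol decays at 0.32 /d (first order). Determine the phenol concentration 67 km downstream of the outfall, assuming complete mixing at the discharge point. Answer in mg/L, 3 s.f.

1.13 mg/L

2.7 µg/L = 0.0027 mg/L.
After complete mixing, C₀ = (0.144·10.7 + 1·0.0027) / 1.144 = 1.349 mg/L.
Travel time t = 6.7e+04 m / 1.4 m/s = 4.786e+04 s = 0.5539 d.
C = 1.349·exp(−0.32·0.5539) = 1.349·0.8376 = 1.13 mg/L.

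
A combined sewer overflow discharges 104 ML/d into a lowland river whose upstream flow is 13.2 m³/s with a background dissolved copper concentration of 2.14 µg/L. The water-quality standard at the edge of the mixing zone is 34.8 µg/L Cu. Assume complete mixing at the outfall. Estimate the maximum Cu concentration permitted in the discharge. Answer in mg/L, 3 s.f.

104 ML/d = 1.204 m³/s.
2.14 µg/L = 0.00214 mg/L.
34.8 µg/L = 0.0348 mg/L.
Mass balance: 0.0348·14.4 = 1.204·Cₑ + 13.2·0.00214.
Cₑ = (0.5012 − 0.02825) / 1.204 = 0.393 mg/L.

0.393 mg/L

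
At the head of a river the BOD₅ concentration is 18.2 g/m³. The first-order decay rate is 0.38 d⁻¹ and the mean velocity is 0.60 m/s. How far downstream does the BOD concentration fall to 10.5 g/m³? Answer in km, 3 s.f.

From C = C₀·e^(−kt), t = ln(C₀/C)/k = ln(18.2/10.5)/0.38 = 0.55/0.38 = 1.447 d.
Distance = v·t = 0.60 m/s × 1.251e+05 s = 7.504e+04 m = 75.04 km.

75.0 km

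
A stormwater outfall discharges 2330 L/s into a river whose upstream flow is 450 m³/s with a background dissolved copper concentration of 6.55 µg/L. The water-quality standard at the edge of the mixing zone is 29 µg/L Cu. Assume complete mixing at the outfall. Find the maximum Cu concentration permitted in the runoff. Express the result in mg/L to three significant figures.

4.36 mg/L

2330 L/s = 2.33 m³/s.
6.55 µg/L = 0.00655 mg/L.
29 µg/L = 0.029 mg/L.
Mass balance: 0.029·452.3 = 2.33·Cₑ + 450·0.00655.
Cₑ = (13.12 − 2.948) / 2.33 = 4.365 mg/L.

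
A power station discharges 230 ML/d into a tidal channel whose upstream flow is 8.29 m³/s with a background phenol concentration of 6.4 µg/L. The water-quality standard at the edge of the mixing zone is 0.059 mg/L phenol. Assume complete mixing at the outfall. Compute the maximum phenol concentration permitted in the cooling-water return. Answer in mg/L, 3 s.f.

230 ML/d = 2.662 m³/s.
6.4 µg/L = 0.0064 mg/L.
Mass balance: 0.059·10.95 = 2.662·Cₑ + 8.29·0.0064.
Cₑ = (0.6462 − 0.05306) / 2.662 = 0.2228 mg/L.

0.223 mg/L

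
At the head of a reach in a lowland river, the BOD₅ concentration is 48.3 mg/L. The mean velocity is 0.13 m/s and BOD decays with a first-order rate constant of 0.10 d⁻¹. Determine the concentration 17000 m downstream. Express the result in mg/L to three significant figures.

Travel time t = 17000 m / 0.13 m/s = 1.7e+04/0.13 = 1.308e+05 s = 1.514 d.
First-order decay: C = 48.3·exp(−0.10·1.514) = 48.3·0.8595 = 41.52 mg/L.

41.5 mg/L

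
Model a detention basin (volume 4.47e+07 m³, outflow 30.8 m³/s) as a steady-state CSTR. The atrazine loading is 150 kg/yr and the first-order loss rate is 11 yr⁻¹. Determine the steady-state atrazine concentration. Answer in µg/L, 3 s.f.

Outflow Q = 30.8 m³/s × 3.156e+07 s/yr = 9.72e+08 m³/yr.
Steady-state CSTR mass balance: W = Q·C + k·V·C, so C = W/(Q + kV).
Q + kV = 9.72e+08 + 11·4.47e+07 = 1.464e+09 m³/yr.
C = 150/1.464e+09 = 1.025e-07 kg/m³ = 0.0001025 mg/L = 0.1025 µg/L.

0.102 µg/L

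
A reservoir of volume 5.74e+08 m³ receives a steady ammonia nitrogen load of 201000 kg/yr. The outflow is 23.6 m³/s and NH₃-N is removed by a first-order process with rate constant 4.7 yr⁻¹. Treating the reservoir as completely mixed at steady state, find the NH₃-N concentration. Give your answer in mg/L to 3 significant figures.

Outflow Q = 23.6 m³/s × 3.156e+07 s/yr = 7.448e+08 m³/yr.
Steady-state CSTR mass balance: W = Q·C + k·V·C, so C = W/(Q + kV).
Q + kV = 7.448e+08 + 4.7·5.74e+08 = 3.443e+09 m³/yr.
C = 201000/3.443e+09 = 5.839e-05 kg/m³ = 0.05839 mg/L.

0.0584 mg/L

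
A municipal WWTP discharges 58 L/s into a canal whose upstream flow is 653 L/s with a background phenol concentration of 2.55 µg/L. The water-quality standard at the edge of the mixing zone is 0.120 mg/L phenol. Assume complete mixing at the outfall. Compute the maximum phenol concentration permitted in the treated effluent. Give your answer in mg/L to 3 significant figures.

1.44 mg/L

58 L/s = 0.058 m³/s.
653 L/s = 0.653 m³/s.
2.55 µg/L = 0.00255 mg/L.
Mass balance: 0.12·0.711 = 0.058·Cₑ + 0.653·0.00255.
Cₑ = (0.08532 − 0.001665) / 0.058 = 1.442 mg/L.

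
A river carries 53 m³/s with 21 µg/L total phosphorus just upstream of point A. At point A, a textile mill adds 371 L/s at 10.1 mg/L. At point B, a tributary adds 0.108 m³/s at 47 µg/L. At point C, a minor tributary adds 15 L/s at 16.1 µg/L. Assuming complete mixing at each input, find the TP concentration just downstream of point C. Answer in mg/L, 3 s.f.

21 µg/L = 0.021 mg/L.
371 L/s = 0.371 m³/s.
After input A: C = (53·0.021 + 0.371·10.1) / 53.37 = 0.09106 mg/L.
47 µg/L = 0.047 mg/L.
After input B: C = (53.37·0.09106 + 0.108·0.047) / 53.48 = 0.09097 mg/L.
15 L/s = 0.015 m³/s.
16.1 µg/L = 0.0161 mg/L.
After input C: C = (53.48·0.09097 + 0.015·0.0161) / 53.49 = 0.09095 mg/L.

0.0910 mg/L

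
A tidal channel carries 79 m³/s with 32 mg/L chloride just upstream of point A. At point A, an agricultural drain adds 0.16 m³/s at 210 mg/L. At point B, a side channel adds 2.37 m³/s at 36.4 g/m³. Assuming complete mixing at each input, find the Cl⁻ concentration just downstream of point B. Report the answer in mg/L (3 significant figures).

After input A: C = (79·32 + 0.16·210) / 79.16 = 32.36 mg/L.
After input B: C = (79.16·32.36 + 2.37·36.4) / 81.53 = 32.48 mg/L.

32.5 mg/L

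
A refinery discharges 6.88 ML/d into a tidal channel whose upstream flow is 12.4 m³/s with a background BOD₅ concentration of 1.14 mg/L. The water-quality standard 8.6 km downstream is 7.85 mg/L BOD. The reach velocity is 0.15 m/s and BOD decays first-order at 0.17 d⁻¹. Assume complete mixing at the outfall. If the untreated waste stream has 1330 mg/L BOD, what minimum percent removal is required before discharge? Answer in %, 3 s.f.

6.88 ML/d = 0.07963 m³/s.
Travel time to the compliance point: t = 8600/0.15 = 5.733e+04 s = 0.6636 d; decay factor exp(−0.17·0.6636) = 0.8933.
So the concentration just after mixing may be at most 7.85/0.8933 = 8.787 mg/L.
Mass balance: 8.787·12.48 = 0.07963·Cₑ + 12.4·1.14.
Cₑ = (109.7 − 14.14) / 0.07963 = 1200 mg/L.
Required removal = 1 − 1200/1330 = 9.801 %.

9.80 %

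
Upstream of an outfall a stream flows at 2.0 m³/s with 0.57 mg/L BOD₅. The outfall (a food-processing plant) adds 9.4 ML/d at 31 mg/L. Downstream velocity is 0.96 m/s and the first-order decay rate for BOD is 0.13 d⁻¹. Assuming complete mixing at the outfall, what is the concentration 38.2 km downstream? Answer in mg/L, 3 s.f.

2.02 mg/L

9.4 ML/d = 0.1088 m³/s.
After complete mixing, C₀ = (0.1088·31 + 2·0.57) / 2.109 = 2.14 mg/L.
Travel time t = 3.82e+04 m / 0.96 m/s = 3.979e+04 s = 0.4606 d.
C = 2.14·exp(−0.13·0.4606) = 2.14·0.9419 = 2.016 mg/L.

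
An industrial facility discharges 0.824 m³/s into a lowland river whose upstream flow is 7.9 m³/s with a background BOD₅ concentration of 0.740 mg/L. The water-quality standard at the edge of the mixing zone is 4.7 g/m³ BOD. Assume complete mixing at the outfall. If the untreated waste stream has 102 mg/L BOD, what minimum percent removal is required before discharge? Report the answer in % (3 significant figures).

58.2 %

Mass balance: 4.7·8.724 = 0.824·Cₑ + 7.9·0.74.
Cₑ = (41 − 5.846) / 0.824 = 42.67 mg/L.
Required removal = 1 − 42.67/102 = 58.17 %.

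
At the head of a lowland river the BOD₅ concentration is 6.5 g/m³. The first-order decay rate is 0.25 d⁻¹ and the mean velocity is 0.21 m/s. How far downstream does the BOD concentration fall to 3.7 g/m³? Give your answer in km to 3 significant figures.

40.9 km

From C = C₀·e^(−kt), t = ln(C₀/C)/k = ln(6.5/3.7)/0.25 = 0.5635/0.25 = 2.254 d.
Distance = v·t = 0.21 m/s × 1.947e+05 s = 4.089e+04 m = 40.89 km.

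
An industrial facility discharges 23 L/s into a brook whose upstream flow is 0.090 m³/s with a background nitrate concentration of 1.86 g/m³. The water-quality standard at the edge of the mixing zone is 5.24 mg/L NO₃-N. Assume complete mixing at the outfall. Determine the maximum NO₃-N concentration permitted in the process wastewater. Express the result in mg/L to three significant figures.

18.5 mg/L

23 L/s = 0.023 m³/s.
Mass balance: 5.24·0.113 = 0.023·Cₑ + 0.09·1.86.
Cₑ = (0.5921 − 0.1674) / 0.023 = 18.47 mg/L.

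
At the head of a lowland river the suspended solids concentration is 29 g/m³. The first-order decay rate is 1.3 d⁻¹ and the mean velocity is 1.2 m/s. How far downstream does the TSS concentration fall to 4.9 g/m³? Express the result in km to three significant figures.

From C = C₀·e^(−kt), t = ln(C₀/C)/k = ln(29/4.9)/1.3 = 1.778/1.3 = 1.368 d.
Distance = v·t = 1.2 m/s × 1.182e+05 s = 1.418e+05 m = 141.8 km.

142 km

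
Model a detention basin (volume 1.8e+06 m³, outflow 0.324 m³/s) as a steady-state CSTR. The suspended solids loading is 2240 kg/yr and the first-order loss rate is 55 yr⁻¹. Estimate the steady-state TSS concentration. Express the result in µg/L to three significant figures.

Outflow Q = 0.324 m³/s × 3.156e+07 s/yr = 1.022e+07 m³/yr.
Steady-state CSTR mass balance: W = Q·C + k·V·C, so C = W/(Q + kV).
Q + kV = 1.022e+07 + 55·1.8e+06 = 1.092e+08 m³/yr.
C = 2240/1.092e+08 = 2.051e-05 kg/m³ = 0.02051 mg/L = 20.51 µg/L.

20.5 µg/L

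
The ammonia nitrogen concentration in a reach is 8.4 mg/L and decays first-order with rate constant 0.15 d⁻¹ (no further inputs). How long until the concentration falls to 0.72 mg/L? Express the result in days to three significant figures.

t = ln(C₀/C)/k = ln(8.4/0.72)/0.15 = 2.457/0.15 = 16.38 d.

16.4 d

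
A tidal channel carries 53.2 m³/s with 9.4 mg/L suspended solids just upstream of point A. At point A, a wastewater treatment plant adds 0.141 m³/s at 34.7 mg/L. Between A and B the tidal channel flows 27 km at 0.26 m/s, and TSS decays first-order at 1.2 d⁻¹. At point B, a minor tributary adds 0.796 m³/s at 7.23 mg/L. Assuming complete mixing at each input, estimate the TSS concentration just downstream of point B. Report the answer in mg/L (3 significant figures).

2.31 mg/L

After input A: C = (53.2·9.4 + 0.141·34.7) / 53.34 = 9.467 mg/L.
Over the 27 km reach to input B (t = 1.038e+05 s = 1.202 d), decay gives C = 9.467·exp(−1.2·1.202) = 2.238 mg/L.
After input B: C = (53.34·2.238 + 0.796·7.23) / 54.14 = 2.311 mg/L.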